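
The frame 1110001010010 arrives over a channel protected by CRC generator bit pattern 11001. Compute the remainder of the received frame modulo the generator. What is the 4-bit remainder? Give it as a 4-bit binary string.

0000

Modulo-2 division of 1110001010010 by 11001:
  pos 0: 11100 XOR 11001 = 00101
  pos 2: 10101 XOR 11001 = 01100
  pos 3: 11000 XOR 11001 = 00001
  pos 7: 11001 XOR 11001 = 00000
Remainder = 0000 (zero — the frame passes the CRC check).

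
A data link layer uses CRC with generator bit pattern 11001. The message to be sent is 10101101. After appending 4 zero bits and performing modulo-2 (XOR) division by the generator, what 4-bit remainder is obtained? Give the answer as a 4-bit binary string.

Append 4 zeros: 101011010000. Divide by 11001 (XOR where the leading bit is 1):
  pos 0: 10101 XOR 11001 = 01100
  pos 1: 11001 XOR 11001 = 00000
  pos 7: 10000 XOR 11001 = 01001
Remainder (last 4 bits) = 1001. This is the CRC / FCS.

1001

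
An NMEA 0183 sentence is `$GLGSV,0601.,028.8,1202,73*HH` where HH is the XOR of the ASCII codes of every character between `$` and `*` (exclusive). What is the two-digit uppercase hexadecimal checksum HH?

XOR the ASCII codes of the payload characters:
  'G' = 0x47 → acc = 0x47
  'L' = 0x4C → acc = 0x0B
  'G' = 0x47 → acc = 0x4C
  'S' = 0x53 → acc = 0x1F
  'V' = 0x56 → acc = 0x49
  ',' = 0x2C → acc = 0x65
  '0' = 0x30 → acc = 0x55
  '6' = 0x36 → acc = 0x63
  '0' = 0x30 → acc = 0x53
  '1' = 0x31 → acc = 0x62
  '.' = 0x2E → acc = 0x4C
  ',' = 0x2C → acc = 0x60
  '0' = 0x30 → acc = 0x50
  '2' = 0x32 → acc = 0x62
  '8' = 0x38 → acc = 0x5A
  '.' = 0x2E → acc = 0x74
  '8' = 0x38 → acc = 0x4C
  ',' = 0x2C → acc = 0x60
  '1' = 0x31 → acc = 0x51
  '2' = 0x32 → acc = 0x63
  '0' = 0x30 → acc = 0x53
  '2' = 0x32 → acc = 0x61
  ',' = 0x2C → acc = 0x4D
  '7' = 0x37 → acc = 0x7A
  '3' = 0x33 → acc = 0x49
Checksum = 0x49.

49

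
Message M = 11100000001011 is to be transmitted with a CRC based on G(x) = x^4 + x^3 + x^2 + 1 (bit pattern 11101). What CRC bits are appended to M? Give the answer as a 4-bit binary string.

0101

Append 4 zeros: 111000000010110000. Divide by 11101 (XOR where the leading bit is 1):
  pos 0: 11100 XOR 11101 = 00001
  pos 4: 10000 XOR 11101 = 01101
  pos 5: 11010 XOR 11101 = 00111
  pos 7: 11110 XOR 11101 = 00011
  pos 10: 11110 XOR 11101 = 00011
  pos 13: 11000 XOR 11101 = 00101
Remainder (last 4 bits) = 0101. This is the CRC / FCS.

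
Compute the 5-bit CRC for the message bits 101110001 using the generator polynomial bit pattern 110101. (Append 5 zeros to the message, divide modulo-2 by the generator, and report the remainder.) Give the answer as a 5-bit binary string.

Append 5 zeros: 10111000100000. Divide by 110101 (XOR where the leading bit is 1):
  pos 0: 101110 XOR 110101 = 011011
  pos 1: 110110 XOR 110101 = 000011
  pos 5: 110100 XOR 110101 = 000001
Remainder (last 5 bits) = 01000. This is the CRC / FCS.

01000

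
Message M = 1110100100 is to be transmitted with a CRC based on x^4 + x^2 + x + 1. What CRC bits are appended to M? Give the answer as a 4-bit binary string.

Append 4 zeros: 11101001000000. Divide by 10111 (XOR where the leading bit is 1):
  pos 0: 11101 XOR 10111 = 01010
  pos 1: 10100 XOR 10111 = 00011
  pos 4: 11010 XOR 10111 = 01101
  pos 5: 11010 XOR 10111 = 01101
  pos 6: 11010 XOR 10111 = 01101
  pos 7: 11010 XOR 10111 = 01101
  pos 8: 11010 XOR 10111 = 01101
  pos 9: 11010 XOR 10111 = 01101
Remainder (last 4 bits) = 1101. This is the CRC / FCS.

1101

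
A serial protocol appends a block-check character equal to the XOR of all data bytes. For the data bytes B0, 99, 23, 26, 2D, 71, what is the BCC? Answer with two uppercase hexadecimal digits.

XOR the bytes together:
  start with 0xB0
  0xB0 ⊕ 0x99 = 0x29
  0x29 ⊕ 0x23 = 0x0A
  0x0A ⊕ 0x26 = 0x2C
  0x2C ⊕ 0x2D = 0x01
  0x01 ⊕ 0x71 = 0x70

70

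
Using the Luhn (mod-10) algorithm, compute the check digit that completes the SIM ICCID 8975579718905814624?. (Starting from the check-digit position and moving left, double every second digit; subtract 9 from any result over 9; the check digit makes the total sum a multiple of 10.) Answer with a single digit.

Partial digits right→left: 4 2 6 4 1 8 5 0 9 8 1 7 9 7 5 5 7 9 8
Double every second digit counting from the check-digit position (so the 1st, 3rd, 5th, ... of the partial from the right).
  doubled (with −9 where >9): 8 3 2 1 9 2 9 1 5 7 → sum 47
  kept as-is: 2 4 8 0 8 7 7 5 9 → sum 50
Total = 47 + 50 = 97.
Check digit = (10 − (97 mod 10)) mod 10 = 3.

3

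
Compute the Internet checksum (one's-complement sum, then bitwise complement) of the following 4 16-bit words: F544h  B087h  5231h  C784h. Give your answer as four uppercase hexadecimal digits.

407D

One's-complement addition (fold any carry out of bit 15 back into bit 0):
  0xF544 + 0xB087 = 0x1A5CB → wrap carry → 0xA5CC
  0xA5CC + 0x5231 = 0x0F7FD
  0xF7FD + 0xC784 = 0x1BF81 → wrap carry → 0xBF82
One's-complement sum = 0xBF82.
Checksum = ~0xBF82 & 0xFFFF = 0x407D.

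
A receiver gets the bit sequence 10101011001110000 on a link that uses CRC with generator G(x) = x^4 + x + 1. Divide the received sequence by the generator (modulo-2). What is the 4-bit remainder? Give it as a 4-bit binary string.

0000

Modulo-2 division of 10101011001110000 by 10011:
  pos 0: 10101 XOR 10011 = 00110
  pos 2: 11001 XOR 10011 = 01010
  pos 3: 10101 XOR 10011 = 00110
  pos 5: 11000 XOR 10011 = 01011
  pos 6: 10111 XOR 10011 = 00100
  pos 8: 10011 XOR 10011 = 00000
Remainder = 0000 (zero — the frame passes the CRC check).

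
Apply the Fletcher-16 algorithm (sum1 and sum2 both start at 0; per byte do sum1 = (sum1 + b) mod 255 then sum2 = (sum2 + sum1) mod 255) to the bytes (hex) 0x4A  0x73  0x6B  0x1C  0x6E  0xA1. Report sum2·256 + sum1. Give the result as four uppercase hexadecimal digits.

Running sums (mod 255):
  after byte 0 (0x4A): sum1=74, sum2=74
  after byte 1 (0x73): sum1=189, sum2=8
  after byte 2 (0x6B): sum1=41, sum2=49
  after byte 3 (0x1C): sum1=69, sum2=118
  after byte 4 (0x6E): sum1=179, sum2=42
  after byte 5 (0xA1): sum1=85, sum2=127
Checksum = sum2·256 + sum1 = 127·256 + 85 = 32597 = 0x7F55.

7F55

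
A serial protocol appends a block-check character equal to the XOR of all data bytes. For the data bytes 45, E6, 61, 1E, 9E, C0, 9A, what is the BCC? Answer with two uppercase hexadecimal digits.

XOR the bytes together:
  start with 0x45
  0x45 ⊕ 0xE6 = 0xA3
  0xA3 ⊕ 0x61 = 0xC2
  0xC2 ⊕ 0x1E = 0xDC
  0xDC ⊕ 0x9E = 0x42
  0x42 ⊕ 0xC0 = 0x82
  0x82 ⊕ 0x9A = 0x18

18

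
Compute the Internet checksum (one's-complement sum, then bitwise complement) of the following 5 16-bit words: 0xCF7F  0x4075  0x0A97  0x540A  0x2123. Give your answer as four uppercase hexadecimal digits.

One's-complement addition (fold any carry out of bit 15 back into bit 0):
  0xCF7F + 0x4075 = 0x10FF4 → wrap carry → 0x0FF5
  0x0FF5 + 0x0A97 = 0x01A8C
  0x1A8C + 0x540A = 0x06E96
  0x6E96 + 0x2123 = 0x08FB9
One's-complement sum = 0x8FB9.
Checksum = ~0x8FB9 & 0xFFFF = 0x7046.

7046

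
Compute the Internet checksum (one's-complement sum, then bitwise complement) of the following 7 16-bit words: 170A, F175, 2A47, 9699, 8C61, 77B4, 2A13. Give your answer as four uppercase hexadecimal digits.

0876

One's-complement addition (fold any carry out of bit 15 back into bit 0):
  0x170A + 0xF175 = 0x1087F → wrap carry → 0x0880
  0x0880 + 0x2A47 = 0x032C7
  0x32C7 + 0x9699 = 0x0C960
  0xC960 + 0x8C61 = 0x155C1 → wrap carry → 0x55C2
  0x55C2 + 0x77B4 = 0x0CD76
  0xCD76 + 0x2A13 = 0x0F789
One's-complement sum = 0xF789.
Checksum = ~0xF789 & 0xFFFF = 0x0876.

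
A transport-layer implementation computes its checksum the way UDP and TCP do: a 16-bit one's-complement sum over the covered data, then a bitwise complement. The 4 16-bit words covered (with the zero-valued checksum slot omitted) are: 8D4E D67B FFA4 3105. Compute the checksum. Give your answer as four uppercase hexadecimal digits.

One's-complement addition (fold any carry out of bit 15 back into bit 0):
  0x8D4E + 0xD67B = 0x163C9 → wrap carry → 0x63CA
  0x63CA + 0xFFA4 = 0x1636E → wrap carry → 0x636F
  0x636F + 0x3105 = 0x09474
One's-complement sum = 0x9474.
Checksum = ~0x9474 & 0xFFFF = 0x6B8B.

6B8B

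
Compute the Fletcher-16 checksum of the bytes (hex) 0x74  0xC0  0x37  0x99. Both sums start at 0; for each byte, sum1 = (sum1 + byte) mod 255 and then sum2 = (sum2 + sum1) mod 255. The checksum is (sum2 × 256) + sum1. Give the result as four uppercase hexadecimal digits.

Running sums (mod 255):
  after byte 0 (0x74): sum1=116, sum2=116
  after byte 1 (0xC0): sum1=53, sum2=169
  after byte 2 (0x37): sum1=108, sum2=22
  after byte 3 (0x99): sum1=6, sum2=28
Checksum = sum2·256 + sum1 = 28·256 + 6 = 7174 = 0x1C06.

1C06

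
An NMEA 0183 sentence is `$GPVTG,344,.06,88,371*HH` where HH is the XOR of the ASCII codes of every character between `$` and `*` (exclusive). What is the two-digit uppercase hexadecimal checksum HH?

XOR the ASCII codes of the payload characters:
  'G' = 0x47 → acc = 0x47
  'P' = 0x50 → acc = 0x17
  'V' = 0x56 → acc = 0x41
  'T' = 0x54 → acc = 0x15
  'G' = 0x47 → acc = 0x52
  ',' = 0x2C → acc = 0x7E
  '3' = 0x33 → acc = 0x4D
  '4' = 0x34 → acc = 0x79
  '4' = 0x34 → acc = 0x4D
  ',' = 0x2C → acc = 0x61
  '.' = 0x2E → acc = 0x4F
  '0' = 0x30 → acc = 0x7F
  '6' = 0x36 → acc = 0x49
  ',' = 0x2C → acc = 0x65
  '8' = 0x38 → acc = 0x5D
  '8' = 0x38 → acc = 0x65
  ',' = 0x2C → acc = 0x49
  '3' = 0x33 → acc = 0x7A
  '7' = 0x37 → acc = 0x4D
  '1' = 0x31 → acc = 0x7C
Checksum = 0x7C.

7C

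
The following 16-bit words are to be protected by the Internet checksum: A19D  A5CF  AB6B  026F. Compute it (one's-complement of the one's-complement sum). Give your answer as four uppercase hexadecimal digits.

One's-complement addition (fold any carry out of bit 15 back into bit 0):
  0xA19D + 0xA5CF = 0x1476C → wrap carry → 0x476D
  0x476D + 0xAB6B = 0x0F2D8
  0xF2D8 + 0x026F = 0x0F547
One's-complement sum = 0xF547.
Checksum = ~0xF547 & 0xFFFF = 0x0AB8.

0AB8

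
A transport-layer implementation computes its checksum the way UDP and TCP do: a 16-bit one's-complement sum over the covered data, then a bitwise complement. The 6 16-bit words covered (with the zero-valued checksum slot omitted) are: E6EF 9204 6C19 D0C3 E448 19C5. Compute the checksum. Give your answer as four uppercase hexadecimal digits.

One's-complement addition (fold any carry out of bit 15 back into bit 0):
  0xE6EF + 0x9204 = 0x178F3 → wrap carry → 0x78F4
  0x78F4 + 0x6C19 = 0x0E50D
  0xE50D + 0xD0C3 = 0x1B5D0 → wrap carry → 0xB5D1
  0xB5D1 + 0xE448 = 0x19A19 → wrap carry → 0x9A1A
  0x9A1A + 0x19C5 = 0x0B3DF
One's-complement sum = 0xB3DF.
Checksum = ~0xB3DF & 0xFFFF = 0x4C20.

4C20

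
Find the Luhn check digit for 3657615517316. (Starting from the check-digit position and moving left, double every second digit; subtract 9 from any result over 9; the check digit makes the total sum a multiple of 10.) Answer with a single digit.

1

Partial digits right→left: 6 1 3 7 1 5 5 1 6 7 5 6 3
Double every second digit counting from the check-digit position (so the 1st, 3rd, 5th, ... of the partial from the right).
  doubled (with −9 where >9): 3 6 2 1 3 1 6 → sum 22
  kept as-is: 1 7 5 1 7 6 → sum 27
Total = 22 + 27 = 49.
Check digit = (10 − (49 mod 10)) mod 10 = 1.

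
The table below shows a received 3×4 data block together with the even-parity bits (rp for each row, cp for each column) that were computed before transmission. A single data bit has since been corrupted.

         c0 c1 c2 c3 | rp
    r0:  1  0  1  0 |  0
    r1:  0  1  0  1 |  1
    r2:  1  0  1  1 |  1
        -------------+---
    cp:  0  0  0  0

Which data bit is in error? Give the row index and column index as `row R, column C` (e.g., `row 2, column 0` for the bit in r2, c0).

row 1, column 1

Recompute each row's even parity and compare to rp:
  r0: data parity 0, sent rp 0 → ok
  r1: data parity 0, sent rp 1 → mismatch
  r2: data parity 1, sent rp 1 → ok
Recompute each column's even parity and compare to cp:
  c0: data parity 0, sent cp 0 → ok
  c1: data parity 1, sent cp 0 → mismatch
  c2: data parity 0, sent cp 0 → ok
  c3: data parity 0, sent cp 0 → ok
Exactly one row (r1) and one column (c1) fail → the flipped bit is at their intersection.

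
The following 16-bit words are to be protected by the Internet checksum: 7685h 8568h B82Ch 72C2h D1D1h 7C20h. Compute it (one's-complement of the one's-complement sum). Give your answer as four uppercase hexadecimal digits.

8B30

One's-complement addition (fold any carry out of bit 15 back into bit 0):
  0x7685 + 0x8568 = 0x0FBED
  0xFBED + 0xB82C = 0x1B419 → wrap carry → 0xB41A
  0xB41A + 0x72C2 = 0x126DC → wrap carry → 0x26DD
  0x26DD + 0xD1D1 = 0x0F8AE
  0xF8AE + 0x7C20 = 0x174CE → wrap carry → 0x74CF
One's-complement sum = 0x74CF.
Checksum = ~0x74CF & 0xFFFF = 0x8B30.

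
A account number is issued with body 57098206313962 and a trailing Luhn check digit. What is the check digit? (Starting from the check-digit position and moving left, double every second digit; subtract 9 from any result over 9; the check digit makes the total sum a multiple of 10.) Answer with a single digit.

Partial digits right→left: 2 6 9 3 1 3 6 0 2 8 9 0 7 5
Double every second digit counting from the check-digit position (so the 1st, 3rd, 5th, ... of the partial from the right).
  doubled (with −9 where >9): 4 9 2 3 4 9 5 → sum 36
  kept as-is: 6 3 3 0 8 0 5 → sum 25
Total = 36 + 25 = 61.
Check digit = (10 − (61 mod 10)) mod 10 = 9.

9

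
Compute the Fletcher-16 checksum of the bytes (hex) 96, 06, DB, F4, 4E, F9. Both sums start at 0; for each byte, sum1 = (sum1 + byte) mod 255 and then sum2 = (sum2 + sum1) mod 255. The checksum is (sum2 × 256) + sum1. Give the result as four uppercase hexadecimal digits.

8AB5

Running sums (mod 255):
  after byte 0 (96): sum1=150, sum2=150
  after byte 1 (06): sum1=156, sum2=51
  after byte 2 (DB): sum1=120, sum2=171
  after byte 3 (F4): sum1=109, sum2=25
  after byte 4 (4E): sum1=187, sum2=212
  after byte 5 (F9): sum1=181, sum2=138
Checksum = sum2·256 + sum1 = 138·256 + 181 = 35509 = 0x8AB5.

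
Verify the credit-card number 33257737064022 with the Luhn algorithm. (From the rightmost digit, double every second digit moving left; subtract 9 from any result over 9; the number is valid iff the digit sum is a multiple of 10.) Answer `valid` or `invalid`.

invalid

From the right, keep odd positions and double even positions (subtract 9 from any doubled value over 9):
  doubled (positions 2,4,...): 4 8 0 6 5 4 6 → sum 33
  kept (positions 1,3,...): 2 0 6 7 7 5 3 → sum 30
Total = 63.
63 mod 10 = 3, so the number is invalid.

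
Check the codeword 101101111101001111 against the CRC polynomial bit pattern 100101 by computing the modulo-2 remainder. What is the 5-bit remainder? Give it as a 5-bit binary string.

Modulo-2 division of 101101111101001111 by 100101:
  pos 0: 101101 XOR 100101 = 001000
  pos 2: 100011 XOR 100101 = 000110
  pos 5: 110110 XOR 100101 = 010011
  pos 6: 100111 XOR 100101 = 000010
  pos 10: 100011 XOR 100101 = 000110
Remainder = 11011 (nonzero — an error is detected).

11011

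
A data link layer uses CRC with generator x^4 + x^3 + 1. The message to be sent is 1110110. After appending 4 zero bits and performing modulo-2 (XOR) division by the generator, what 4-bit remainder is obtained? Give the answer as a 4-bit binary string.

0101

Append 4 zeros: 11101100000. Divide by 11001 (XOR where the leading bit is 1):
  pos 0: 11101 XOR 11001 = 00100
  pos 2: 10010 XOR 11001 = 01011
  pos 3: 10110 XOR 11001 = 01111
  pos 4: 11110 XOR 11001 = 00111
  pos 6: 11100 XOR 11001 = 00101
Remainder (last 4 bits) = 0101. This is the CRC / FCS.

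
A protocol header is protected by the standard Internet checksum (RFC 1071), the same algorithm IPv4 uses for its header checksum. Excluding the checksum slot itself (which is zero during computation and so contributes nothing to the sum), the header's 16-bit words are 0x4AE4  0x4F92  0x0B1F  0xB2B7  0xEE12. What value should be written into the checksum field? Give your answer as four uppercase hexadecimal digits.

One's-complement addition (fold any carry out of bit 15 back into bit 0):
  0x4AE4 + 0x4F92 = 0x09A76
  0x9A76 + 0x0B1F = 0x0A595
  0xA595 + 0xB2B7 = 0x1584C → wrap carry → 0x584D
  0x584D + 0xEE12 = 0x1465F → wrap carry → 0x4660
One's-complement sum = 0x4660.
Checksum = ~0x4660 & 0xFFFF = 0xB99F.

B99F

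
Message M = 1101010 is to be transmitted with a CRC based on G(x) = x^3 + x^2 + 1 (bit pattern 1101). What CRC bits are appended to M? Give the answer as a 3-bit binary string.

Append 3 zeros: 1101010000. Divide by 1101 (XOR where the leading bit is 1):
  pos 0: 1101 XOR 1101 = 0000
  pos 5: 1000 XOR 1101 = 0101
  pos 6: 1010 XOR 1101 = 0111
Remainder (last 3 bits) = 111. This is the CRC / FCS.

111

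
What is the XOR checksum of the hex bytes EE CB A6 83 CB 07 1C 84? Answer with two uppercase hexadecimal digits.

XOR the bytes together:
  start with 0xEE
  0xEE ⊕ 0xCB = 0x25
  0x25 ⊕ 0xA6 = 0x83
  0x83 ⊕ 0x83 = 0x00
  0x00 ⊕ 0xCB = 0xCB
  0xCB ⊕ 0x07 = 0xCC
  0xCC ⊕ 0x1C = 0xD0
  0xD0 ⊕ 0x84 = 0x54

54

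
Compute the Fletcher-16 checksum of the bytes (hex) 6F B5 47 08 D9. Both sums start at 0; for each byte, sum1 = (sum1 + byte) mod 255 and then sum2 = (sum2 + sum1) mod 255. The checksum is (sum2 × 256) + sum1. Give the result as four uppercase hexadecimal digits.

C34E

Running sums (mod 255):
  after byte 0 (6F): sum1=111, sum2=111
  after byte 1 (B5): sum1=37, sum2=148
  after byte 2 (47): sum1=108, sum2=1
  after byte 3 (08): sum1=116, sum2=117
  after byte 4 (D9): sum1=78, sum2=195
Checksum = sum2·256 + sum1 = 195·256 + 78 = 49998 = 0xC34E.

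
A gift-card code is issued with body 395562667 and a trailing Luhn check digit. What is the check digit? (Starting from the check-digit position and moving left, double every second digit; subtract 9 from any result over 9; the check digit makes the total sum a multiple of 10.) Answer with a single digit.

Partial digits right→left: 7 6 6 2 6 5 5 9 3
Double every second digit counting from the check-digit position (so the 1st, 3rd, 5th, ... of the partial from the right).
  doubled (with −9 where >9): 5 3 3 1 6 → sum 18
  kept as-is: 6 2 5 9 → sum 22
Total = 18 + 22 = 40.
Check digit = (10 − (40 mod 10)) mod 10 = 0.

0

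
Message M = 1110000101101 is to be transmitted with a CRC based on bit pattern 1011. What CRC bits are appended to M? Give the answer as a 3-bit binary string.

Append 3 zeros: 1110000101101000. Divide by 1011 (XOR where the leading bit is 1):
  pos 0: 1110 XOR 1011 = 0101
  pos 1: 1010 XOR 1011 = 0001
  pos 4: 1001 XOR 1011 = 0010
  pos 6: 1001 XOR 1011 = 0010
  pos 8: 1010 XOR 1011 = 0001
  pos 11: 1100 XOR 1011 = 0111
  pos 12: 1110 XOR 1011 = 0101
Remainder (last 3 bits) = 101. This is the CRC / FCS.

101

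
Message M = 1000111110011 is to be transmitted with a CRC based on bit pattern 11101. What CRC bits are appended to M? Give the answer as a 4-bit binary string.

1010

Append 4 zeros: 10001111100110000. Divide by 11101 (XOR where the leading bit is 1):
  pos 0: 10001 XOR 11101 = 01100
  pos 1: 11001 XOR 11101 = 00100
  pos 3: 10011 XOR 11101 = 01110
  pos 4: 11101 XOR 11101 = 00000
  pos 11: 11000 XOR 11101 = 00101
Remainder (last 4 bits) = 1010. This is the CRC / FCS.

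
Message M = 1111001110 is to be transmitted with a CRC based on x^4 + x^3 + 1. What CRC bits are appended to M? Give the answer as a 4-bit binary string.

0001

Append 4 zeros: 11110011100000. Divide by 11001 (XOR where the leading bit is 1):
  pos 0: 11110 XOR 11001 = 00111
  pos 2: 11101 XOR 11001 = 00100
  pos 4: 10011 XOR 11001 = 01010
  pos 5: 10100 XOR 11001 = 01101
  pos 6: 11010 XOR 11001 = 00011
  pos 9: 11000 XOR 11001 = 00001
Remainder (last 4 bits) = 0001. This is the CRC / FCS.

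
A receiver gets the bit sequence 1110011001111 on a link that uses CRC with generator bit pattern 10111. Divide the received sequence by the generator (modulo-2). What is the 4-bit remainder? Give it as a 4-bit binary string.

0100

Modulo-2 division of 1110011001111 by 10111:
  pos 0: 11100 XOR 10111 = 01011
  pos 1: 10111 XOR 10111 = 00000
  pos 6: 10011 XOR 10111 = 00100
  pos 8: 10011 XOR 10111 = 00100
Remainder = 0100 (nonzero — an error is detected).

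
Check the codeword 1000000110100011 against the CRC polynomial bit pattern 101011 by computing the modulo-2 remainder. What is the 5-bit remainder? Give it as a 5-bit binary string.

Modulo-2 division of 1000000110100011 by 101011:
  pos 0: 100000 XOR 101011 = 001011
  pos 2: 101101 XOR 101011 = 000110
  pos 5: 110101 XOR 101011 = 011110
  pos 6: 111100 XOR 101011 = 010111
  pos 7: 101110 XOR 101011 = 000101
  pos 10: 101011 XOR 101011 = 000000
Remainder = 00000 (zero — the frame passes the CRC check).

00000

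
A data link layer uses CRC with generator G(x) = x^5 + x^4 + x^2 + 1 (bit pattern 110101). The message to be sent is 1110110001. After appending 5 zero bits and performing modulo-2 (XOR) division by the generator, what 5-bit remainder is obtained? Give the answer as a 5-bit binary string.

Append 5 zeros: 111011000100000. Divide by 110101 (XOR where the leading bit is 1):
  pos 0: 111011 XOR 110101 = 001110
  pos 2: 111000 XOR 110101 = 001101
  pos 4: 110101 XOR 110101 = 000000
Remainder (last 5 bits) = 00000. This is the CRC / FCS.

00000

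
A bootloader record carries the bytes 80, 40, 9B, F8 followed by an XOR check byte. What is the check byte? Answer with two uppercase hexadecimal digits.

XOR the bytes together:
  start with 0x80
  0x80 ⊕ 0x40 = 0xC0
  0xC0 ⊕ 0x9B = 0x5B
  0x5B ⊕ 0xF8 = 0xA3

A3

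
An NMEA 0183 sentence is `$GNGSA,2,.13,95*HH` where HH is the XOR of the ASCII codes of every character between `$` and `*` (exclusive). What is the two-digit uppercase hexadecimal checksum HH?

62

XOR the ASCII codes of the payload characters:
  'G' = 0x47 → acc = 0x47
  'N' = 0x4E → acc = 0x09
  'G' = 0x47 → acc = 0x4E
  'S' = 0x53 → acc = 0x1D
  'A' = 0x41 → acc = 0x5C
  ',' = 0x2C → acc = 0x70
  '2' = 0x32 → acc = 0x42
  ',' = 0x2C → acc = 0x6E
  '.' = 0x2E → acc = 0x40
  '1' = 0x31 → acc = 0x71
  '3' = 0x33 → acc = 0x42
  ',' = 0x2C → acc = 0x6E
  '9' = 0x39 → acc = 0x57
  '5' = 0x35 → acc = 0x62
Checksum = 0x62.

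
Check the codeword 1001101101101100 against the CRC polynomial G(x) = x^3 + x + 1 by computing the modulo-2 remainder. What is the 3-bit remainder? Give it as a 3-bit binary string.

Modulo-2 division of 1001101101101100 by 1011:
  pos 0: 1001 XOR 1011 = 0010
  pos 2: 1010 XOR 1011 = 0001
  pos 5: 1110 XOR 1011 = 0101
  pos 6: 1011 XOR 1011 = 0000
  pos 10: 1011 XOR 1011 = 0000
Remainder = 000 (zero — the frame passes the CRC check).

000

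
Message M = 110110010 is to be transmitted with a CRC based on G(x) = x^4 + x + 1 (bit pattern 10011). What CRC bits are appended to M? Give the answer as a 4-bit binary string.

1000

Append 4 zeros: 1101100100000. Divide by 10011 (XOR where the leading bit is 1):
  pos 0: 11011 XOR 10011 = 01000
  pos 1: 10000 XOR 10011 = 00011
  pos 4: 11010 XOR 10011 = 01001
  pos 5: 10010 XOR 10011 = 00001
Remainder (last 4 bits) = 1000. This is the CRC / FCS.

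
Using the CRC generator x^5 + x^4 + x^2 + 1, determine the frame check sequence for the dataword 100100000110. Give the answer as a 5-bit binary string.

11011

Append 5 zeros: 10010000011000000. Divide by 110101 (XOR where the leading bit is 1):
  pos 0: 100100 XOR 110101 = 010001
  pos 1: 100010 XOR 110101 = 010111
  pos 2: 101110 XOR 110101 = 011011
  pos 3: 110110 XOR 110101 = 000011
  pos 7: 111100 XOR 110101 = 001001
  pos 9: 100100 XOR 110101 = 010001
  pos 10: 100010 XOR 110101 = 010111
  pos 11: 101110 XOR 110101 = 011011
Remainder (last 5 bits) = 11011. This is the CRC / FCS.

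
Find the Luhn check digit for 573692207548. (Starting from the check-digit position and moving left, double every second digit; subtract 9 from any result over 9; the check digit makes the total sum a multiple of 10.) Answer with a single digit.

0

Partial digits right→left: 8 4 5 7 0 2 2 9 6 3 7 5
Double every second digit counting from the check-digit position (so the 1st, 3rd, 5th, ... of the partial from the right).
  doubled (with −9 where >9): 7 1 0 4 3 5 → sum 20
  kept as-is: 4 7 2 9 3 5 → sum 30
Total = 20 + 30 = 50.
Check digit = (10 − (50 mod 10)) mod 10 = 0.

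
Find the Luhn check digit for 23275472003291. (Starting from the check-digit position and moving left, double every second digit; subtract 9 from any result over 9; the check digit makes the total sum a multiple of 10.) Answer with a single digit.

3

Partial digits right→left: 1 9 2 3 0 0 2 7 4 5 7 2 3 2
Double every second digit counting from the check-digit position (so the 1st, 3rd, 5th, ... of the partial from the right).
  doubled (with −9 where >9): 2 4 0 4 8 5 6 → sum 29
  kept as-is: 9 3 0 7 5 2 2 → sum 28
Total = 29 + 28 = 57.
Check digit = (10 − (57 mod 10)) mod 10 = 3.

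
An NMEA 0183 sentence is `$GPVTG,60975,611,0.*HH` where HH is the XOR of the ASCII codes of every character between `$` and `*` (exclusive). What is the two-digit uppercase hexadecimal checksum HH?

XOR the ASCII codes of the payload characters:
  'G' = 0x47 → acc = 0x47
  'P' = 0x50 → acc = 0x17
  'V' = 0x56 → acc = 0x41
  'T' = 0x54 → acc = 0x15
  'G' = 0x47 → acc = 0x52
  ',' = 0x2C → acc = 0x7E
  '6' = 0x36 → acc = 0x48
  '0' = 0x30 → acc = 0x78
  '9' = 0x39 → acc = 0x41
  '7' = 0x37 → acc = 0x76
  '5' = 0x35 → acc = 0x43
  ',' = 0x2C → acc = 0x6F
  '6' = 0x36 → acc = 0x59
  '1' = 0x31 → acc = 0x68
  '1' = 0x31 → acc = 0x59
  ',' = 0x2C → acc = 0x75
  '0' = 0x30 → acc = 0x45
  '.' = 0x2E → acc = 0x6B
Checksum = 0x6B.

6B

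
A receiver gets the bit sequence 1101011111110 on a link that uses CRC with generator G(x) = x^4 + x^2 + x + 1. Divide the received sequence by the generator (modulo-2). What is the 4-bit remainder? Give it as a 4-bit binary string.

Modulo-2 division of 1101011111110 by 10111:
  pos 0: 11010 XOR 10111 = 01101
  pos 1: 11011 XOR 10111 = 01100
  pos 2: 11001 XOR 10111 = 01110
  pos 3: 11101 XOR 10111 = 01010
  pos 4: 10101 XOR 10111 = 00010
  pos 7: 10111 XOR 10111 = 00000
Remainder = 0000 (zero — the frame passes the CRC check).

0000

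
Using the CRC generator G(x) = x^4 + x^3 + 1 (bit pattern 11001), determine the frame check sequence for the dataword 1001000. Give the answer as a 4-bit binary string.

1101

Append 4 zeros: 10010000000. Divide by 11001 (XOR where the leading bit is 1):
  pos 0: 10010 XOR 11001 = 01011
  pos 1: 10110 XOR 11001 = 01111
  pos 2: 11110 XOR 11001 = 00111
  pos 4: 11100 XOR 11001 = 00101
  pos 6: 10100 XOR 11001 = 01101
Remainder (last 4 bits) = 1101. This is the CRC / FCS.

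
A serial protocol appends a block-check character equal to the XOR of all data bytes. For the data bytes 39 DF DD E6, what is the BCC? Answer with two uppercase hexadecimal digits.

DD

XOR the bytes together:
  start with 0x39
  0x39 ⊕ 0xDF = 0xE6
  0xE6 ⊕ 0xDD = 0x3B
  0x3B ⊕ 0xE6 = 0xDD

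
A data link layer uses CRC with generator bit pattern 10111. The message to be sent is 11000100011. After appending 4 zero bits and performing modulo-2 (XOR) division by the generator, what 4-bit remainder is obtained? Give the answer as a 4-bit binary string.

Append 4 zeros: 110001000110000. Divide by 10111 (XOR where the leading bit is 1):
  pos 0: 11000 XOR 10111 = 01111
  pos 1: 11111 XOR 10111 = 01000
  pos 2: 10000 XOR 10111 = 00111
  pos 4: 11100 XOR 10111 = 01011
  pos 5: 10111 XOR 10111 = 00000
  pos 10: 10000 XOR 10111 = 00111
Remainder (last 4 bits) = 0111. This is the CRC / FCS.

0111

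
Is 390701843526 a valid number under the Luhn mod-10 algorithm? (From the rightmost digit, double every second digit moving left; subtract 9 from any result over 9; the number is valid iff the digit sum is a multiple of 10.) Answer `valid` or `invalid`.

invalid

From the right, keep odd positions and double even positions (subtract 9 from any doubled value over 9):
  doubled (positions 2,4,...): 4 6 7 0 0 6 → sum 23
  kept (positions 1,3,...): 6 5 4 1 7 9 → sum 32
Total = 55.
55 mod 10 = 5, so the number is invalid.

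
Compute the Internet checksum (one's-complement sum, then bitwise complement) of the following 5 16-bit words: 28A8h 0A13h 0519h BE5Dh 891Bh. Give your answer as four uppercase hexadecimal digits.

80B2

One's-complement addition (fold any carry out of bit 15 back into bit 0):
  0x28A8 + 0x0A13 = 0x032BB
  0x32BB + 0x0519 = 0x037D4
  0x37D4 + 0xBE5D = 0x0F631
  0xF631 + 0x891B = 0x17F4C → wrap carry → 0x7F4D
One's-complement sum = 0x7F4D.
Checksum = ~0x7F4D & 0xFFFF = 0x80B2.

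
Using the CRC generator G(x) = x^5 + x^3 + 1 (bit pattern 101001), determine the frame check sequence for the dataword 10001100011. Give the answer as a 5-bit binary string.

00001

Append 5 zeros: 1000110001100000. Divide by 101001 (XOR where the leading bit is 1):
  pos 0: 100011 XOR 101001 = 001010
  pos 2: 101000 XOR 101001 = 000001
  pos 7: 101100 XOR 101001 = 000101
  pos 10: 101000 XOR 101001 = 000001
Remainder (last 5 bits) = 00001. This is the CRC / FCS.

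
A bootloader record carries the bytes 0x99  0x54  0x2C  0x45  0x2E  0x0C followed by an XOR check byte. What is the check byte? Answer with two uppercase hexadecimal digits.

86

XOR the bytes together:
  start with 0x99
  0x99 ⊕ 0x54 = 0xCD
  0xCD ⊕ 0x2C = 0xE1
  0xE1 ⊕ 0x45 = 0xA4
  0xA4 ⊕ 0x2E = 0x8A
  0x8A ⊕ 0x0C = 0x86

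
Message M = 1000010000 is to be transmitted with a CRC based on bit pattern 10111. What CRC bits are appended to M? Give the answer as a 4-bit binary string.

1001

Append 4 zeros: 10000100000000. Divide by 10111 (XOR where the leading bit is 1):
  pos 0: 10000 XOR 10111 = 00111
  pos 2: 11110 XOR 10111 = 01001
  pos 3: 10010 XOR 10111 = 00101
  pos 5: 10100 XOR 10111 = 00011
  pos 8: 11000 XOR 10111 = 01111
  pos 9: 11110 XOR 10111 = 01001
Remainder (last 4 bits) = 1001. This is the CRC / FCS.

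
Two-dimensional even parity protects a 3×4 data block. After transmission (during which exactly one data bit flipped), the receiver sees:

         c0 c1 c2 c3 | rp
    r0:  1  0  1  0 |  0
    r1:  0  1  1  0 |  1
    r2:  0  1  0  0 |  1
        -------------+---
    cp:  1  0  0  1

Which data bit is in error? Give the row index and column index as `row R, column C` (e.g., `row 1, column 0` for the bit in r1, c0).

Recompute each row's even parity and compare to rp:
  r0: data parity 0, sent rp 0 → ok
  r1: data parity 0, sent rp 1 → mismatch
  r2: data parity 1, sent rp 1 → ok
Recompute each column's even parity and compare to cp:
  c0: data parity 1, sent cp 1 → ok
  c1: data parity 0, sent cp 0 → ok
  c2: data parity 0, sent cp 0 → ok
  c3: data parity 0, sent cp 1 → mismatch
Exactly one row (r1) and one column (c3) fail → the flipped bit is at their intersection.

row 1, column 3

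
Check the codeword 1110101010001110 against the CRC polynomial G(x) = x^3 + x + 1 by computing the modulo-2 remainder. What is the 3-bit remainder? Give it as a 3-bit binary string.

000

Modulo-2 division of 1110101010001110 by 1011:
  pos 0: 1110 XOR 1011 = 0101
  pos 1: 1011 XOR 1011 = 0000
  pos 6: 1010 XOR 1011 = 0001
  pos 9: 1001 XOR 1011 = 0010
  pos 11: 1011 XOR 1011 = 0000
Remainder = 000 (zero — the frame passes the CRC check).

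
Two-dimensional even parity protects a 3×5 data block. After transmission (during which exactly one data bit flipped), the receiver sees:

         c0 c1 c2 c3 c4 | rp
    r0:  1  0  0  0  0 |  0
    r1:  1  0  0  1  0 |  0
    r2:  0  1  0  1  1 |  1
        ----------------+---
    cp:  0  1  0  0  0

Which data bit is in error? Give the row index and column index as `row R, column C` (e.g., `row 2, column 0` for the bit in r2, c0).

row 0, column 4

Recompute each row's even parity and compare to rp:
  r0: data parity 1, sent rp 0 → mismatch
  r1: data parity 0, sent rp 0 → ok
  r2: data parity 1, sent rp 1 → ok
Recompute each column's even parity and compare to cp:
  c0: data parity 0, sent cp 0 → ok
  c1: data parity 1, sent cp 1 → ok
  c2: data parity 0, sent cp 0 → ok
  c3: data parity 0, sent cp 0 → ok
  c4: data parity 1, sent cp 0 → mismatch
Exactly one row (r0) and one column (c4) fail → the flipped bit is at their intersection.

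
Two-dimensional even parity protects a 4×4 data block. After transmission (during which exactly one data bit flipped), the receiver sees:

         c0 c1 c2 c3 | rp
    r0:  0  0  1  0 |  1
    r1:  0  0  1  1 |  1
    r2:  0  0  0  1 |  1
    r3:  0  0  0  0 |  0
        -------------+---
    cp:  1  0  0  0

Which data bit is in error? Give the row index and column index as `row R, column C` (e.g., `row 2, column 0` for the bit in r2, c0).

Recompute each row's even parity and compare to rp:
  r0: data parity 1, sent rp 1 → ok
  r1: data parity 0, sent rp 1 → mismatch
  r2: data parity 1, sent rp 1 → ok
  r3: data parity 0, sent rp 0 → ok
Recompute each column's even parity and compare to cp:
  c0: data parity 0, sent cp 1 → mismatch
  c1: data parity 0, sent cp 0 → ok
  c2: data parity 0, sent cp 0 → ok
  c3: data parity 0, sent cp 0 → ok
Exactly one row (r1) and one column (c0) fail → the flipped bit is at their intersection.

row 1, column 0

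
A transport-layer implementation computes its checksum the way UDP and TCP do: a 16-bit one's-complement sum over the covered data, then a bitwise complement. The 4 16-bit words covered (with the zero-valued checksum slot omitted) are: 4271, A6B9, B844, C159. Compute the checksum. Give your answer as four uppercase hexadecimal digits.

One's-complement addition (fold any carry out of bit 15 back into bit 0):
  0x4271 + 0xA6B9 = 0x0E92A
  0xE92A + 0xB844 = 0x1A16E → wrap carry → 0xA16F
  0xA16F + 0xC159 = 0x162C8 → wrap carry → 0x62C9
One's-complement sum = 0x62C9.
Checksum = ~0x62C9 & 0xFFFF = 0x9D36.

9D36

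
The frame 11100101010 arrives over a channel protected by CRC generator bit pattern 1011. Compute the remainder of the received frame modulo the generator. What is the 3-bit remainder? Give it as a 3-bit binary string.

Modulo-2 division of 11100101010 by 1011:
  pos 0: 1110 XOR 1011 = 0101
  pos 1: 1010 XOR 1011 = 0001
  pos 4: 1101 XOR 1011 = 0110
  pos 5: 1100 XOR 1011 = 0111
  pos 6: 1111 XOR 1011 = 0100
  pos 7: 1000 XOR 1011 = 0011
Remainder = 011 (nonzero — an error is detected).

011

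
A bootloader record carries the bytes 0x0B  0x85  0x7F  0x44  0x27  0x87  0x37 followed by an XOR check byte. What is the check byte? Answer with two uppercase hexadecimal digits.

XOR the bytes together:
  start with 0x0B
  0x0B ⊕ 0x85 = 0x8E
  0x8E ⊕ 0x7F = 0xF1
  0xF1 ⊕ 0x44 = 0xB5
  0xB5 ⊕ 0x27 = 0x92
  0x92 ⊕ 0x87 = 0x15
  0x15 ⊕ 0x37 = 0x22

22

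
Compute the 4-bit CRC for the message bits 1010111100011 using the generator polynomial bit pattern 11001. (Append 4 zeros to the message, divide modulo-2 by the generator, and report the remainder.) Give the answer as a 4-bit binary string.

Append 4 zeros: 10101111000110000. Divide by 11001 (XOR where the leading bit is 1):
  pos 0: 10101 XOR 11001 = 01100
  pos 1: 11001 XOR 11001 = 00000
  pos 6: 11000 XOR 11001 = 00001
  pos 10: 11100 XOR 11001 = 00101
  pos 12: 10100 XOR 11001 = 01101
Remainder (last 4 bits) = 1101. This is the CRC / FCS.

1101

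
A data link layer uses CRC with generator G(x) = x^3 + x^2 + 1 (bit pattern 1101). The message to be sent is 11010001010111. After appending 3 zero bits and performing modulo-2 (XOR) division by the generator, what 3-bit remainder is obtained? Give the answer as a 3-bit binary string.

100

Append 3 zeros: 11010001010111000. Divide by 1101 (XOR where the leading bit is 1):
  pos 0: 1101 XOR 1101 = 0000
  pos 7: 1010 XOR 1101 = 0111
  pos 8: 1111 XOR 1101 = 0010
  pos 10: 1011 XOR 1101 = 0110
  pos 11: 1100 XOR 1101 = 0001
Remainder (last 3 bits) = 100. This is the CRC / FCS.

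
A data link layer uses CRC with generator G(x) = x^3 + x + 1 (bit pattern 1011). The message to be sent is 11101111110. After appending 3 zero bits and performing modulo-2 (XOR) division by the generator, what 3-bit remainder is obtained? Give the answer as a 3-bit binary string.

111

Append 3 zeros: 11101111110000. Divide by 1011 (XOR where the leading bit is 1):
  pos 0: 1110 XOR 1011 = 0101
  pos 1: 1011 XOR 1011 = 0000
  pos 5: 1111 XOR 1011 = 0100
  pos 6: 1001 XOR 1011 = 0010
  pos 8: 1000 XOR 1011 = 0011
  pos 10: 1100 XOR 1011 = 0111
Remainder (last 3 bits) = 111. This is the CRC / FCS.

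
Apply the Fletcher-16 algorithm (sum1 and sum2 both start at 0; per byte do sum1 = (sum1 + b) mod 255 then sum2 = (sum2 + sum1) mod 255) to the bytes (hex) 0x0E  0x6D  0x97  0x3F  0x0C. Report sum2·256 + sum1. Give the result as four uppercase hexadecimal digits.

Running sums (mod 255):
  after byte 0 (0x0E): sum1=14, sum2=14
  after byte 1 (0x6D): sum1=123, sum2=137
  after byte 2 (0x97): sum1=19, sum2=156
  after byte 3 (0x3F): sum1=82, sum2=238
  after byte 4 (0x0C): sum1=94, sum2=77
Checksum = sum2·256 + sum1 = 77·256 + 94 = 19806 = 0x4D5E.

4D5E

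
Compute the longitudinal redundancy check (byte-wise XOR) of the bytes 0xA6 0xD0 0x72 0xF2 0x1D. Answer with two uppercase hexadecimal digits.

EB

XOR the bytes together:
  start with 0xA6
  0xA6 ⊕ 0xD0 = 0x76
  0x76 ⊕ 0x72 = 0x04
  0x04 ⊕ 0xF2 = 0xF6
  0xF6 ⊕ 0x1D = 0xEB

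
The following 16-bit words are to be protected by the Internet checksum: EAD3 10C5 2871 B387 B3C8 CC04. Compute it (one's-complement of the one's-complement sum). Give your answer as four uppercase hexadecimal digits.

One's-complement addition (fold any carry out of bit 15 back into bit 0):
  0xEAD3 + 0x10C5 = 0x0FB98
  0xFB98 + 0x2871 = 0x12409 → wrap carry → 0x240A
  0x240A + 0xB387 = 0x0D791
  0xD791 + 0xB3C8 = 0x18B59 → wrap carry → 0x8B5A
  0x8B5A + 0xCC04 = 0x1575E → wrap carry → 0x575F
One's-complement sum = 0x575F.
Checksum = ~0x575F & 0xFFFF = 0xA8A0.

A8A0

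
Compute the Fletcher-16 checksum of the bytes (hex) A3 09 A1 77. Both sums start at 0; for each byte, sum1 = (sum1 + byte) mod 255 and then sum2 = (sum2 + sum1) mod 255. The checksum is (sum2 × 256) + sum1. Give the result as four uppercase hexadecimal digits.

64C5

Running sums (mod 255):
  after byte 0 (A3): sum1=163, sum2=163
  after byte 1 (09): sum1=172, sum2=80
  after byte 2 (A1): sum1=78, sum2=158
  after byte 3 (77): sum1=197, sum2=100
Checksum = sum2·256 + sum1 = 100·256 + 197 = 25797 = 0x64C5.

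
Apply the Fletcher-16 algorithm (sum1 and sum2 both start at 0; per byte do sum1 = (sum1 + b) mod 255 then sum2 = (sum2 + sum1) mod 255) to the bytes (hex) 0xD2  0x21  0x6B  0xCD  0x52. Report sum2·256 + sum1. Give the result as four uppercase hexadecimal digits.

Running sums (mod 255):
  after byte 0 (0xD2): sum1=210, sum2=210
  after byte 1 (0x21): sum1=243, sum2=198
  after byte 2 (0x6B): sum1=95, sum2=38
  after byte 3 (0xCD): sum1=45, sum2=83
  after byte 4 (0x52): sum1=127, sum2=210
Checksum = sum2·256 + sum1 = 210·256 + 127 = 53887 = 0xD27F.

D27F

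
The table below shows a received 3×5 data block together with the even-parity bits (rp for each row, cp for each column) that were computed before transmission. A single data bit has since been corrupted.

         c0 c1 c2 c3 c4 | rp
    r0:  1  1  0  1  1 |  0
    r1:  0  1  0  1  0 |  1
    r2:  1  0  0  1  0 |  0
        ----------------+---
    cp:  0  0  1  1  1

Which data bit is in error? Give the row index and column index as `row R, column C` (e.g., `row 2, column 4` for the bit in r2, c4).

Recompute each row's even parity and compare to rp:
  r0: data parity 0, sent rp 0 → ok
  r1: data parity 0, sent rp 1 → mismatch
  r2: data parity 0, sent rp 0 → ok
Recompute each column's even parity and compare to cp:
  c0: data parity 0, sent cp 0 → ok
  c1: data parity 0, sent cp 0 → ok
  c2: data parity 0, sent cp 1 → mismatch
  c3: data parity 1, sent cp 1 → ok
  c4: data parity 1, sent cp 1 → ok
Exactly one row (r1) and one column (c2) fail → the flipped bit is at their intersection.

row 1, column 2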